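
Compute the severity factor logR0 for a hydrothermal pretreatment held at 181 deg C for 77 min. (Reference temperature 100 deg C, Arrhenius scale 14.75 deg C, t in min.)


logR0 = log10(t * exp((T - 100) / 14.75))
= log10(77 * exp((181 - 100) / 14.75))
= 4.2714

4.2714


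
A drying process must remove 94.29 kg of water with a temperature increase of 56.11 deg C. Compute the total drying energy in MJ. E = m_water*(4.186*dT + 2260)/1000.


E = m_water * (4.186 * dT + 2260) / 1000
= 94.29 * (4.186 * 56.11 + 2260) / 1000
= 235.2419 MJ

235.2419 MJ


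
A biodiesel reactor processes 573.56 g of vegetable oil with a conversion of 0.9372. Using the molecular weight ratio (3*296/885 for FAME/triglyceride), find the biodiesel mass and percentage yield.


m_FAME = oil * conv * (3 * 296 / 885) = oil * conv * (888/885)
= 573.56 * 0.9372 * 888 / 885
= 539.3626 g
Y = m_FAME / oil * 100 = conv * (888/885) * 100
= 0.9372 * 888 / 885 * 100
= 94.04%

539.3626 g FAME; Y = 94.04%


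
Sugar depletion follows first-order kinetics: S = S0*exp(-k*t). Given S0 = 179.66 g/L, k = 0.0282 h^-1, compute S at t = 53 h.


S = S0 * exp(-k * t)
S = 179.66 * exp(-0.0282 * 53)
S = 40.3046 g/L

40.3046 g/L


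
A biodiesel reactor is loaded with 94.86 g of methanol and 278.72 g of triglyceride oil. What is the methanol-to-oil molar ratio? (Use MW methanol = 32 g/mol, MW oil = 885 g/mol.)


Molar ratio = n_MeOH / n_oil = (MeOH/32) / (oil/885) = (MeOH * 885) / (32 * oil)
= (94.86 * 885) / (32 * 278.72)
= 9.4126

9.4126


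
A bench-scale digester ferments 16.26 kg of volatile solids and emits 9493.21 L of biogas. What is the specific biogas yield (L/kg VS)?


Y = V / VS
= 9493.21 / 16.26
= 583.8383 L/kg VS

583.8383 L/kg VS


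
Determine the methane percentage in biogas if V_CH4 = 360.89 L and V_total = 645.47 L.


CH4% = V_CH4 / V_total * 100
= 360.89 / 645.47 * 100
= 55.9112%

55.9112%


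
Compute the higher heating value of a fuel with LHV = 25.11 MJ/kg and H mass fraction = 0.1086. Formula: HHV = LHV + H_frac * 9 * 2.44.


HHV = LHV + H_frac * 9 * 2.44
= 25.11 + 0.1086 * 9 * 2.44
= 27.4949 MJ/kg

27.4949 MJ/kg


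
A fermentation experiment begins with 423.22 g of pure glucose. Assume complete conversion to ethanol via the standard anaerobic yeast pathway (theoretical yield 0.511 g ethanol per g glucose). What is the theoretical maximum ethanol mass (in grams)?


Theoretical ethanol yield: m_EtOH = 0.511 * m_glucose
m_EtOH = 0.511 * 423.22 = 216.2654 g

216.2654 g


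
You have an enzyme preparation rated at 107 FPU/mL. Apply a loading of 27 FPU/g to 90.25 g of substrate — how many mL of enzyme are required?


V = dosage * m_sub / activity
V = 27 * 90.25 / 107
V = 22.7734 mL

22.7734 mL


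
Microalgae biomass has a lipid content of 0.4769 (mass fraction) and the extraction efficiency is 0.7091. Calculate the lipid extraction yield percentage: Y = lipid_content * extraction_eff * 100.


Y = lipid_content * extraction_eff * 100
= 0.4769 * 0.7091 * 100
= 33.8170%

33.8170%


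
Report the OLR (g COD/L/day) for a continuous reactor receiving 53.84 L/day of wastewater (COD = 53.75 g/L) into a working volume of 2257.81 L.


OLR = Q * S / V
= 53.84 * 53.75 / 2257.81
= 1.2817 g/L/day

1.2817 g/L/day


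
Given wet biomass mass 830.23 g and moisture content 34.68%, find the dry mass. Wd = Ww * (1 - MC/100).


Wd = Ww * (1 - MC/100)
= 830.23 * (1 - 34.68/100)
= 542.3062 g

542.3062 g


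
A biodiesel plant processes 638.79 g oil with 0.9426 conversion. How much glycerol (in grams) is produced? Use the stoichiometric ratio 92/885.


glycerol = oil * conv * (92/885)
= 638.79 * 0.9426 * 92 / 885
= 62.5936 g

62.5936 g


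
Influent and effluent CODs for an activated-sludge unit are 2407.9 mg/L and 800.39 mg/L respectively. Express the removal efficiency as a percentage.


eta = (COD_in - COD_out) / COD_in * 100
= (2407.9 - 800.39) / 2407.9 * 100
= 66.7598%

66.7598%


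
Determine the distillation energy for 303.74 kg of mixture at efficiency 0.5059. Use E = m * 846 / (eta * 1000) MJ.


E = m * 846 / (eta * 1000)
= 303.74 * 846 / (0.5059 * 1000)
= 507.9345 MJ

507.9345 MJ


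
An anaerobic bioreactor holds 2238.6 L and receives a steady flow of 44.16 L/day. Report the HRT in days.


HRT = V / Q
= 2238.6 / 44.16
= 50.6929 days

50.6929 days


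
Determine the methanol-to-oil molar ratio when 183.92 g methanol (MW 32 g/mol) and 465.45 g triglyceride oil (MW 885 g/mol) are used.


Molar ratio = n_MeOH / n_oil = (MeOH/32) / (oil/885) = (MeOH * 885) / (32 * oil)
= (183.92 * 885) / (32 * 465.45)
= 10.9282

10.9282


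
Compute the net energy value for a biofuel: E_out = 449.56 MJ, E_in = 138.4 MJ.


NEV = E_out - E_in
= 449.56 - 138.4
= 311.1600 MJ

311.1600 MJ


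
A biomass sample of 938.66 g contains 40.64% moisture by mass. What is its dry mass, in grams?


Wd = Ww * (1 - MC/100)
= 938.66 * (1 - 40.64/100)
= 557.1886 g

557.1886 g


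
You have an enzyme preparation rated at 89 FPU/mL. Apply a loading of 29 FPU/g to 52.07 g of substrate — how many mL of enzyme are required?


V = dosage * m_sub / activity
V = 29 * 52.07 / 89
V = 16.9666 mL

16.9666 mL


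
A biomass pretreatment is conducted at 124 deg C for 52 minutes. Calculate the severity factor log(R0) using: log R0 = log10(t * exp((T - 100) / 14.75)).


logR0 = log10(t * exp((T - 100) / 14.75))
= log10(52 * exp((124 - 100) / 14.75))
= 2.4227

2.4227


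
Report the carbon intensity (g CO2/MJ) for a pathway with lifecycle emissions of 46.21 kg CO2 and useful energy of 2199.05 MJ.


CI = CO2 * 1000 / E
= 46.21 * 1000 / 2199.05
= 21.0136 g CO2/MJ

21.0136 g CO2/MJ


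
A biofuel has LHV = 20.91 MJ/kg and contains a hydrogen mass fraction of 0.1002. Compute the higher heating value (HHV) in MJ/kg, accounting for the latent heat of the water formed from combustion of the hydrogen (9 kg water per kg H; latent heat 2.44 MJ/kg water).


HHV = LHV + H_frac * 9 * 2.44
= 20.91 + 0.1002 * 9 * 2.44
= 23.1104 MJ/kg

23.1104 MJ/kg


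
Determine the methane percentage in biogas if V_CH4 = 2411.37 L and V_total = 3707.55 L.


CH4% = V_CH4 / V_total * 100
= 2411.37 / 3707.55 * 100
= 65.0394%

65.0394%


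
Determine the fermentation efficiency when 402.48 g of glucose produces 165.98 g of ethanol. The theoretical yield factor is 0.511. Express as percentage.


Fermentation efficiency = (actual / (0.511 * glucose)) * 100
= (165.98 / (0.511 * 402.48)) * 100
= 80.7032%

80.7032%


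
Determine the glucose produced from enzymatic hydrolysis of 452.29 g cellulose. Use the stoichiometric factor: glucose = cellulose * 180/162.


glucose = cellulose * 180/162
= 452.29 * 180/162
= 502.5444 g

502.5444 g


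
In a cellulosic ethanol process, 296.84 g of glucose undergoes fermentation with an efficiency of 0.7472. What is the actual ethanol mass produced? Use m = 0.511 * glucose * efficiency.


Actual ethanol: m = 0.511 * 296.84 * 0.7472
m = 113.3392 g

113.3392 g


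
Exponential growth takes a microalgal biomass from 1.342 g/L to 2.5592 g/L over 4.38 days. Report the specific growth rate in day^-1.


mu = ln(X2/X1) / dt
= ln(2.5592/1.342) / 4.38
= 0.1474 per day

0.1474 per day


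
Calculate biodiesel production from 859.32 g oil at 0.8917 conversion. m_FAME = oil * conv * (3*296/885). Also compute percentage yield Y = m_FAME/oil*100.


m_FAME = oil * conv * (3 * 296 / 885) = oil * conv * (888/885)
= 859.32 * 0.8917 * 888 / 885
= 768.8531 g
Y = m_FAME / oil * 100 = conv * (888/885) * 100
= 0.8917 * 888 / 885 * 100
= 89.47%

768.8531 g FAME; Y = 89.47%


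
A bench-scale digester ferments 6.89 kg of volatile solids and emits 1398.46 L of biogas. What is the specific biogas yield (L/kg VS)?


Y = V / VS
= 1398.46 / 6.89
= 202.9695 L/kg VS

202.9695 L/kg VS


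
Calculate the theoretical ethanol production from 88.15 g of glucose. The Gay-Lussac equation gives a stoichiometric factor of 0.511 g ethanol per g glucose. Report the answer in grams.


Theoretical ethanol yield: m_EtOH = 0.511 * m_glucose
m_EtOH = 0.511 * 88.15 = 45.0447 g

45.0447 g


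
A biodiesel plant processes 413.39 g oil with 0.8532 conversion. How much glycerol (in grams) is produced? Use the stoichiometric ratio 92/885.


glycerol = oil * conv * (92/885)
= 413.39 * 0.8532 * 92 / 885
= 36.6653 g

36.6653 g


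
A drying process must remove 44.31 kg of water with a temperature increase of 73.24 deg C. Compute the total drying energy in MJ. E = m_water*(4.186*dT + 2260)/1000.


E = m_water * (4.186 * dT + 2260) / 1000
= 44.31 * (4.186 * 73.24 + 2260) / 1000
= 113.7253 MJ

113.7253 MJ


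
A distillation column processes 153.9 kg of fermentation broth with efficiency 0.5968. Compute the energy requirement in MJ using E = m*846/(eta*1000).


E = m * 846 / (eta * 1000)
= 153.9 * 846 / (0.5968 * 1000)
= 218.1625 MJ

218.1625 MJ


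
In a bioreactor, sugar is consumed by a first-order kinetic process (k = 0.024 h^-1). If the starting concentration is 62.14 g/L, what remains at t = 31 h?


S = S0 * exp(-k * t)
S = 62.14 * exp(-0.024 * 31)
S = 29.5295 g/L

29.5295 g/L


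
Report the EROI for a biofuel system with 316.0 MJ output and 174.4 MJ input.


EROI = E_out / E_in
= 316.0 / 174.4
= 1.8119

1.8119


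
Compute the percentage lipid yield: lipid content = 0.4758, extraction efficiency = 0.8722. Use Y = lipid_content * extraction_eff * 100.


Y = lipid_content * extraction_eff * 100
= 0.4758 * 0.8722 * 100
= 41.4993%

41.4993%


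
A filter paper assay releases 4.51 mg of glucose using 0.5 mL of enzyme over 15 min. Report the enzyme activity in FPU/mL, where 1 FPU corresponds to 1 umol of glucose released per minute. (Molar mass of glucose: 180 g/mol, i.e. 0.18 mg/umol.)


Activity = glucose_mg / (0.18 mg/umol * V_mL * t_min)
= 4.51 / (0.18 * 0.5 * 15)
= 3.3407 FPU/mL

3.3407 FPU/mL


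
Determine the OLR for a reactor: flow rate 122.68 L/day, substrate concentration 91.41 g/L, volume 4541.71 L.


OLR = Q * S / V
= 122.68 * 91.41 / 4541.71
= 2.4692 g/L/day

2.4692 g/L/day


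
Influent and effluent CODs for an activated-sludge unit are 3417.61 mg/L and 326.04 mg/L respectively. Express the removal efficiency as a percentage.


eta = (COD_in - COD_out) / COD_in * 100
= (3417.61 - 326.04) / 3417.61 * 100
= 90.4600%

90.4600%


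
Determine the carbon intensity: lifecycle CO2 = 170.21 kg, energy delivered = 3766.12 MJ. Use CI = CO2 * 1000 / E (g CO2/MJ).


CI = CO2 * 1000 / E
= 170.21 * 1000 / 3766.12
= 45.1951 g CO2/MJ

45.1951 g CO2/MJ


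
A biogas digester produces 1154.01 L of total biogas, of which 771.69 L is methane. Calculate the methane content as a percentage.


CH4% = V_CH4 / V_total * 100
= 771.69 / 1154.01 * 100
= 66.8703%

66.8703%


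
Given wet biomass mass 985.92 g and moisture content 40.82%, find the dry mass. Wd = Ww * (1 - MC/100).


Wd = Ww * (1 - MC/100)
= 985.92 * (1 - 40.82/100)
= 583.4675 g

583.4675 g


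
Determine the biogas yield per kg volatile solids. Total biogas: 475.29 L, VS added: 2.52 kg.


Y = V / VS
= 475.29 / 2.52
= 188.6071 L/kg VS

188.6071 L/kg VS


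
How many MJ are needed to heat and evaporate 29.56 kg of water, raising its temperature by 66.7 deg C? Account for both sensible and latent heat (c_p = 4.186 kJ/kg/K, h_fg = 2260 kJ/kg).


E = m_water * (4.186 * dT + 2260) / 1000
= 29.56 * (4.186 * 66.7 + 2260) / 1000
= 75.0589 MJ

75.0589 MJ


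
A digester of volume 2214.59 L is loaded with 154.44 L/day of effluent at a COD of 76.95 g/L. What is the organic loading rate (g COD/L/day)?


OLR = Q * S / V
= 154.44 * 76.95 / 2214.59
= 5.3663 g/L/day

5.3663 g/L/day


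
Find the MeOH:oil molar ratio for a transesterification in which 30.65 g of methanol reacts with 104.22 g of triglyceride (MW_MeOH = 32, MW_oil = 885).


Molar ratio = n_MeOH / n_oil = (MeOH/32) / (oil/885) = (MeOH * 885) / (32 * oil)
= (30.65 * 885) / (32 * 104.22)
= 8.1334

8.1334


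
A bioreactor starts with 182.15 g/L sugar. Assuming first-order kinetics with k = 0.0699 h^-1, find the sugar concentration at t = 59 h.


S = S0 * exp(-k * t)
S = 182.15 * exp(-0.0699 * 59)
S = 2.9468 g/L

2.9468 g/L


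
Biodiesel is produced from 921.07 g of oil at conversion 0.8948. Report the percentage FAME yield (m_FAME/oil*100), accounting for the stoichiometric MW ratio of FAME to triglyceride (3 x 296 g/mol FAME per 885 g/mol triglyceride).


m_FAME = oil * conv * (3 * 296 / 885) = oil * conv * (888/885)
= 921.07 * 0.8948 * 888 / 885
= 826.9672 g
Y = m_FAME / oil * 100 = conv * (888/885) * 100
= 0.8948 * 888 / 885 * 100
= 89.78%

89.78%


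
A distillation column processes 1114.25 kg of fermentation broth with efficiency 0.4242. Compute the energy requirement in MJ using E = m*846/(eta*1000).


E = m * 846 / (eta * 1000)
= 1114.25 * 846 / (0.4242 * 1000)
= 2222.1959 MJ

2222.1959 MJ


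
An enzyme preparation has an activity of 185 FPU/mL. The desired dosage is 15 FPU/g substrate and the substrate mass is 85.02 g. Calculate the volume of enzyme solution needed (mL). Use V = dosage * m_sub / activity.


V = dosage * m_sub / activity
V = 15 * 85.02 / 185
V = 6.8935 mL

6.8935 mL


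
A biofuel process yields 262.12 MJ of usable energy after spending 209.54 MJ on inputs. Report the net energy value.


NEV = E_out - E_in
= 262.12 - 209.54
= 52.5800 MJ

52.5800 MJ


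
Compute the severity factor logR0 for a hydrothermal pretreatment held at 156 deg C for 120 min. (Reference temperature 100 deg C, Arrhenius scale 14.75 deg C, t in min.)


logR0 = log10(t * exp((T - 100) / 14.75))
= log10(120 * exp((156 - 100) / 14.75))
= 3.7280

3.7280


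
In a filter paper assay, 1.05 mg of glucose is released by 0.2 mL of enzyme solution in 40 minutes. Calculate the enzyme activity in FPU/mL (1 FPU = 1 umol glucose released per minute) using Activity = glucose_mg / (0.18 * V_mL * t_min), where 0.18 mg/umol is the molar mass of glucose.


Activity = glucose_mg / (0.18 mg/umol * V_mL * t_min)
= 1.05 / (0.18 * 0.2 * 40)
= 0.7292 FPU/mL

0.7292 FPU/mL


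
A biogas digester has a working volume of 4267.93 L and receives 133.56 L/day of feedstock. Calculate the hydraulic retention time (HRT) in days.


HRT = V / Q
= 4267.93 / 133.56
= 31.9552 days

31.9552 days


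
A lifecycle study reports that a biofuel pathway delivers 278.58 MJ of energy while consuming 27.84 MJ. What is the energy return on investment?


EROI = E_out / E_in
= 278.58 / 27.84
= 10.0065

10.0065


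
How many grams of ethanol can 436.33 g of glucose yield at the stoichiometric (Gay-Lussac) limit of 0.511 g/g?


Theoretical ethanol yield: m_EtOH = 0.511 * m_glucose
m_EtOH = 0.511 * 436.33 = 222.9646 g

222.9646 g


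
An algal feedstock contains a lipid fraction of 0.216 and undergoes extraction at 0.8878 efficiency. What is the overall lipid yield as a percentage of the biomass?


Y = lipid_content * extraction_eff * 100
= 0.216 * 0.8878 * 100
= 19.1765%

19.1765%


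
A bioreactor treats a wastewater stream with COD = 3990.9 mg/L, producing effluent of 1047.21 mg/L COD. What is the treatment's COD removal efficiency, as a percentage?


eta = (COD_in - COD_out) / COD_in * 100
= (3990.9 - 1047.21) / 3990.9 * 100
= 73.7601%

73.7601%


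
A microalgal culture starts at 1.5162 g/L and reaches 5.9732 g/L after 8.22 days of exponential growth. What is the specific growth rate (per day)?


mu = ln(X2/X1) / dt
= ln(5.9732/1.5162) / 8.22
= 0.1668 per day

0.1668 per day


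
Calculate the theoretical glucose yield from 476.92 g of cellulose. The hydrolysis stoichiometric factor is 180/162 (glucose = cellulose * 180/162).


glucose = cellulose * 180/162
= 476.92 * 180/162
= 529.9111 g

529.9111 g


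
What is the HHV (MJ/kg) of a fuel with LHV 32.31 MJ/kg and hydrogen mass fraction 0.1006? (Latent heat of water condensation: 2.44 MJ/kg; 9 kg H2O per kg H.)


HHV = LHV + H_frac * 9 * 2.44
= 32.31 + 0.1006 * 9 * 2.44
= 34.5192 MJ/kg

34.5192 MJ/kg


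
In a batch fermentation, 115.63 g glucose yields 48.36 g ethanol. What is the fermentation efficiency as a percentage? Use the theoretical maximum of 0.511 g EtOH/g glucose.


Fermentation efficiency = (actual / (0.511 * glucose)) * 100
= (48.36 / (0.511 * 115.63)) * 100
= 81.8455%

81.8455%


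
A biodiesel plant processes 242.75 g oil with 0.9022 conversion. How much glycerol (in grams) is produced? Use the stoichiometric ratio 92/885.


glycerol = oil * conv * (92/885)
= 242.75 * 0.9022 * 92 / 885
= 22.7670 g

22.7670 g


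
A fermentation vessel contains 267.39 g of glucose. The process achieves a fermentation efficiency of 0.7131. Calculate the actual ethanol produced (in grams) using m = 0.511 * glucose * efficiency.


Actual ethanol: m = 0.511 * 267.39 * 0.7131
m = 97.4353 g

97.4353 g


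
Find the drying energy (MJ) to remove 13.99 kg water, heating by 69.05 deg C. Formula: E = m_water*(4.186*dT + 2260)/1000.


E = m_water * (4.186 * dT + 2260) / 1000
= 13.99 * (4.186 * 69.05 + 2260) / 1000
= 35.6611 MJ

35.6611 MJ


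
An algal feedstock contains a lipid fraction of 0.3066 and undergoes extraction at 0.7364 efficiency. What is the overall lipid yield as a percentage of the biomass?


Y = lipid_content * extraction_eff * 100
= 0.3066 * 0.7364 * 100
= 22.5780%

22.5780%


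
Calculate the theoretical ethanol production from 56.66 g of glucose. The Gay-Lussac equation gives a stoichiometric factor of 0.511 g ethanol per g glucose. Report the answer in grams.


Theoretical ethanol yield: m_EtOH = 0.511 * m_glucose
m_EtOH = 0.511 * 56.66 = 28.9533 g

28.9533 g


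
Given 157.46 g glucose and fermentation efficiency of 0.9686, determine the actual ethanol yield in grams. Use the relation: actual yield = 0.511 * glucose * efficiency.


Actual ethanol: m = 0.511 * 157.46 * 0.9686
m = 77.9356 g

77.9356 g


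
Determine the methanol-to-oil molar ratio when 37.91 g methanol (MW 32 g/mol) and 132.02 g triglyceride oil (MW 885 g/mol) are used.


Molar ratio = n_MeOH / n_oil = (MeOH/32) / (oil/885) = (MeOH * 885) / (32 * oil)
= (37.91 * 885) / (32 * 132.02)
= 7.9416

7.9416


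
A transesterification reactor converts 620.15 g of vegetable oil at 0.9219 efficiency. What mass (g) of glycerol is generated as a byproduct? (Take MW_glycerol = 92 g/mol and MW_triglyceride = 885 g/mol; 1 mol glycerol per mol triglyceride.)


glycerol = oil * conv * (92/885)
= 620.15 * 0.9219 * 92 / 885
= 59.4327 g

59.4327 g


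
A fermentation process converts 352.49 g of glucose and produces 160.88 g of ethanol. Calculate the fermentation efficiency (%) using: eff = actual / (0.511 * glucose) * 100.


Fermentation efficiency = (actual / (0.511 * glucose)) * 100
= (160.88 / (0.511 * 352.49)) * 100
= 89.3170%

89.3170%


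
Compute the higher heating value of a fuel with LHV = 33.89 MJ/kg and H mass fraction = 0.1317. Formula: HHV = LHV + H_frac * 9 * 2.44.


HHV = LHV + H_frac * 9 * 2.44
= 33.89 + 0.1317 * 9 * 2.44
= 36.7821 MJ/kg

36.7821 MJ/kg


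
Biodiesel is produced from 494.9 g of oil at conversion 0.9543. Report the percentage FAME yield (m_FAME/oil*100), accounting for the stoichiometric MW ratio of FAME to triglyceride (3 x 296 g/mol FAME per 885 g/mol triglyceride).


m_FAME = oil * conv * (3 * 296 / 885) = oil * conv * (888/885)
= 494.9 * 0.9543 * 888 / 885
= 473.8840 g
Y = m_FAME / oil * 100 = conv * (888/885) * 100
= 0.9543 * 888 / 885 * 100
= 95.75%

95.75%


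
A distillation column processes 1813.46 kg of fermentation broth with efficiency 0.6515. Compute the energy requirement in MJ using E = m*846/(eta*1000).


E = m * 846 / (eta * 1000)
= 1813.46 * 846 / (0.6515 * 1000)
= 2354.8537 MJ

2354.8537 MJ


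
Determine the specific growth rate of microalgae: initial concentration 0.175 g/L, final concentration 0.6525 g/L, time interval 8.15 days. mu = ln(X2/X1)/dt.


mu = ln(X2/X1) / dt
= ln(0.6525/0.175) / 8.15
= 0.1615 per day

0.1615 per day


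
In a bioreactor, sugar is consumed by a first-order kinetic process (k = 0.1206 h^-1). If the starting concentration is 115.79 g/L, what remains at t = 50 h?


S = S0 * exp(-k * t)
S = 115.79 * exp(-0.1206 * 50)
S = 0.2785 g/L

0.2785 g/L


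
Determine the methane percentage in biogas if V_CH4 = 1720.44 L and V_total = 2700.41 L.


CH4% = V_CH4 / V_total * 100
= 1720.44 / 2700.41 * 100
= 63.7103%

63.7103%


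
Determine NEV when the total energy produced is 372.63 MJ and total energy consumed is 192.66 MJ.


NEV = E_out - E_in
= 372.63 - 192.66
= 179.9700 MJ

179.9700 MJ


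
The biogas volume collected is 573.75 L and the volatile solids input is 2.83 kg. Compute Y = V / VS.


Y = V / VS
= 573.75 / 2.83
= 202.7385 L/kg VS

202.7385 L/kg VS


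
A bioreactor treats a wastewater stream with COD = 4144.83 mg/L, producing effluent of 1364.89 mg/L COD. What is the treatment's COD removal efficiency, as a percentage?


eta = (COD_in - COD_out) / COD_in * 100
= (4144.83 - 1364.89) / 4144.83 * 100
= 67.0701%

67.0701%


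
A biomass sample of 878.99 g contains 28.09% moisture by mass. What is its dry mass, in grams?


Wd = Ww * (1 - MC/100)
= 878.99 * (1 - 28.09/100)
= 632.0817 g

632.0817 g


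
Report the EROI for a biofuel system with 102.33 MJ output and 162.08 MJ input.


EROI = E_out / E_in
= 102.33 / 162.08
= 0.6314

0.6314


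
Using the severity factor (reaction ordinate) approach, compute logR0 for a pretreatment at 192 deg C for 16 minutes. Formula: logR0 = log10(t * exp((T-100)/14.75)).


logR0 = log10(t * exp((T - 100) / 14.75))
= log10(16 * exp((192 - 100) / 14.75))
= 3.9129

3.9129


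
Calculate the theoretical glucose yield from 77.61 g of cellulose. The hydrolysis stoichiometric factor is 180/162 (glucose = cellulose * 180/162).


glucose = cellulose * 180/162
= 77.61 * 180/162
= 86.2333 g

86.2333 g


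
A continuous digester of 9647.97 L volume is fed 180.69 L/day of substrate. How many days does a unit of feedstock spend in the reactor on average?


HRT = V / Q
= 9647.97 / 180.69
= 53.3952 days

53.3952 days


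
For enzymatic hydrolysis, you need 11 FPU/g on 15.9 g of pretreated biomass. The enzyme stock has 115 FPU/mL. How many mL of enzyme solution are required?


V = dosage * m_sub / activity
V = 11 * 15.9 / 115
V = 1.5209 mL

1.5209 mL


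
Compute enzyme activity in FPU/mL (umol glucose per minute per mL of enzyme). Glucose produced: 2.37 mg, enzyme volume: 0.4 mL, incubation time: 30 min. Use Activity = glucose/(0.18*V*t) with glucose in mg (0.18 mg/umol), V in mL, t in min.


Activity = glucose_mg / (0.18 mg/umol * V_mL * t_min)
= 2.37 / (0.18 * 0.4 * 30)
= 1.0972 FPU/mL

1.0972 FPU/mL


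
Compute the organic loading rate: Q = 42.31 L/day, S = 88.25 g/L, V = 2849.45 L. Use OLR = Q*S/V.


OLR = Q * S / V
= 42.31 * 88.25 / 2849.45
= 1.3104 g/L/day

1.3104 g/L/day


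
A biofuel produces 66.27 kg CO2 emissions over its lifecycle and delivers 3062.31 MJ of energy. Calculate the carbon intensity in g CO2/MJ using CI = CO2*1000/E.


CI = CO2 * 1000 / E
= 66.27 * 1000 / 3062.31
= 21.6405 g CO2/MJ

21.6405 g CO2/MJ


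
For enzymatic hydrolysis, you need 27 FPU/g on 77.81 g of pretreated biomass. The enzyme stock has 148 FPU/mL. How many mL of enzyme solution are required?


V = dosage * m_sub / activity
V = 27 * 77.81 / 148
V = 14.1951 mL

14.1951 mL


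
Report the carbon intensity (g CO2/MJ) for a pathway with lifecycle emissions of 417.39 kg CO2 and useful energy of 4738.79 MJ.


CI = CO2 * 1000 / E
= 417.39 * 1000 / 4738.79
= 88.0794 g CO2/MJ

88.0794 g CO2/MJ


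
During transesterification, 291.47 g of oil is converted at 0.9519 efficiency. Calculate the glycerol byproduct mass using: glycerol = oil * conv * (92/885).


glycerol = oil * conv * (92/885)
= 291.47 * 0.9519 * 92 / 885
= 28.8423 g

28.8423 g


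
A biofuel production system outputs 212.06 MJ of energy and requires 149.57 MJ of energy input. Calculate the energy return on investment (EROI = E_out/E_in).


EROI = E_out / E_in
= 212.06 / 149.57
= 1.4178

1.4178


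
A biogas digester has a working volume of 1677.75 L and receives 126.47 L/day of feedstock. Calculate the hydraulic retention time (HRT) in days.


HRT = V / Q
= 1677.75 / 126.47
= 13.2660 days

13.2660 days


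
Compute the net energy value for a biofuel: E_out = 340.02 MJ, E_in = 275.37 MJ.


NEV = E_out - E_in
= 340.02 - 275.37
= 64.6500 MJ

64.6500 MJ


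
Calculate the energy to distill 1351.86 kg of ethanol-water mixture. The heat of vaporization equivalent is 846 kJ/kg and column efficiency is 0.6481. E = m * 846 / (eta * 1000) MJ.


E = m * 846 / (eta * 1000)
= 1351.86 * 846 / (0.6481 * 1000)
= 1764.6560 MJ

1764.6560 MJ


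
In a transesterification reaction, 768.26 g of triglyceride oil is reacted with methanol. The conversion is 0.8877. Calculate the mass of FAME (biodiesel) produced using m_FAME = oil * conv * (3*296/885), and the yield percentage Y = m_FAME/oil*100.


m_FAME = oil * conv * (3 * 296 / 885) = oil * conv * (888/885)
= 768.26 * 0.8877 * 888 / 885
= 684.2962 g
Y = m_FAME / oil * 100 = conv * (888/885) * 100
= 0.8877 * 888 / 885 * 100
= 89.07%

684.2962 g FAME; Y = 89.07%


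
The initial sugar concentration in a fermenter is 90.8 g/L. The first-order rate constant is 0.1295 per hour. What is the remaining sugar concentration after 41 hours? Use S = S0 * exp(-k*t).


S = S0 * exp(-k * t)
S = 90.8 * exp(-0.1295 * 41)
S = 0.4490 g/L

0.4490 g/L


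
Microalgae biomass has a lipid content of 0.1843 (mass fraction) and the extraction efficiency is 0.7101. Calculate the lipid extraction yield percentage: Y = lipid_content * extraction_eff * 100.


Y = lipid_content * extraction_eff * 100
= 0.1843 * 0.7101 * 100
= 13.0871%

13.0871%


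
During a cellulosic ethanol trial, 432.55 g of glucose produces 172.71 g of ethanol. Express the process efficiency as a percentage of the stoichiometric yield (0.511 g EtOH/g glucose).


Fermentation efficiency = (actual / (0.511 * glucose)) * 100
= (172.71 / (0.511 * 432.55)) * 100
= 78.1376%

78.1376%


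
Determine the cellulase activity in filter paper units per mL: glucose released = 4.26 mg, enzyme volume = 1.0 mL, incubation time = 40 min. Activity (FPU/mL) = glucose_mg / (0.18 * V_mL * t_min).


Activity = glucose_mg / (0.18 mg/umol * V_mL * t_min)
= 4.26 / (0.18 * 1.0 * 40)
= 0.5917 FPU/mL

0.5917 FPU/mL


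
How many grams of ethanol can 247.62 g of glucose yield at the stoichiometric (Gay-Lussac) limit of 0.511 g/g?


Theoretical ethanol yield: m_EtOH = 0.511 * m_glucose
m_EtOH = 0.511 * 247.62 = 126.5338 g

126.5338 g


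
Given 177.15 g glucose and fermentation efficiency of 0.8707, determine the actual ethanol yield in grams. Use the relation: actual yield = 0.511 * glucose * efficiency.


Actual ethanol: m = 0.511 * 177.15 * 0.8707
m = 78.8189 g

78.8189 g


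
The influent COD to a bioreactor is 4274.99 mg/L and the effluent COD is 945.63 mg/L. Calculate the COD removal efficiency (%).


eta = (COD_in - COD_out) / COD_in * 100
= (4274.99 - 945.63) / 4274.99 * 100
= 77.8799%

77.8799%


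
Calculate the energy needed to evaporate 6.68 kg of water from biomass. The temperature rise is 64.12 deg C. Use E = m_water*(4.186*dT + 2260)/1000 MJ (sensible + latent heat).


E = m_water * (4.186 * dT + 2260) / 1000
= 6.68 * (4.186 * 64.12 + 2260) / 1000
= 16.8898 MJ

16.8898 MJ


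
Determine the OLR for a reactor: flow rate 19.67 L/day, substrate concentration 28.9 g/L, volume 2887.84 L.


OLR = Q * S / V
= 19.67 * 28.9 / 2887.84
= 0.1968 g/L/day

0.1968 g/L/day


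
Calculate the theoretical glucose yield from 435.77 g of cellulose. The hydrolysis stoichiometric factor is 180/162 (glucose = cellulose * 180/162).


glucose = cellulose * 180/162
= 435.77 * 180/162
= 484.1889 g

484.1889 g


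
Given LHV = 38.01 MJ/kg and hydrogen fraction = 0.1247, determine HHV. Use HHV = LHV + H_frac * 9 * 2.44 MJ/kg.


HHV = LHV + H_frac * 9 * 2.44
= 38.01 + 0.1247 * 9 * 2.44
= 40.7484 MJ/kg

40.7484 MJ/kg


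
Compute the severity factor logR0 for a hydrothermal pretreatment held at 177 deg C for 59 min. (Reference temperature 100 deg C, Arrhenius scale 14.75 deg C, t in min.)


logR0 = log10(t * exp((T - 100) / 14.75))
= log10(59 * exp((177 - 100) / 14.75))
= 4.0380

4.0380


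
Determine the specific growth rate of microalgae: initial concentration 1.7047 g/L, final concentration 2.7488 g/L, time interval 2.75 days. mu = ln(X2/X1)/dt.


mu = ln(X2/X1) / dt
= ln(2.7488/1.7047) / 2.75
= 0.1737 per day

0.1737 per day


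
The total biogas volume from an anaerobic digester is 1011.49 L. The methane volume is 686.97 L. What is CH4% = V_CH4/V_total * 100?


CH4% = V_CH4 / V_total * 100
= 686.97 / 1011.49 * 100
= 67.9166%

67.9166%


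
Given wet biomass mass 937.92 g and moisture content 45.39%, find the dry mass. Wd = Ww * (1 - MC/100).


Wd = Ww * (1 - MC/100)
= 937.92 * (1 - 45.39/100)
= 512.1981 g

512.1981 g


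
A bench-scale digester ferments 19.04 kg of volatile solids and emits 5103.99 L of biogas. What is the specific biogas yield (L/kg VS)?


Y = V / VS
= 5103.99 / 19.04
= 268.0667 L/kg VS

268.0667 L/kg VS


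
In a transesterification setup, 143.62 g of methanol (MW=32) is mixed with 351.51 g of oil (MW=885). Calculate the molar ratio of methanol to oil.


Molar ratio = n_MeOH / n_oil = (MeOH/32) / (oil/885) = (MeOH * 885) / (32 * oil)
= (143.62 * 885) / (32 * 351.51)
= 11.2998

11.2998


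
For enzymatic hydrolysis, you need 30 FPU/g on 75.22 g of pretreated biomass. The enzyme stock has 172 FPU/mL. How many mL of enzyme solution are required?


V = dosage * m_sub / activity
V = 30 * 75.22 / 172
V = 13.1198 mL

13.1198 mL


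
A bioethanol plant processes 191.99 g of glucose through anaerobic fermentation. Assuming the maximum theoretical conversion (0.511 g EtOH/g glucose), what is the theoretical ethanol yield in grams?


Theoretical ethanol yield: m_EtOH = 0.511 * m_glucose
m_EtOH = 0.511 * 191.99 = 98.1069 g

98.1069 g


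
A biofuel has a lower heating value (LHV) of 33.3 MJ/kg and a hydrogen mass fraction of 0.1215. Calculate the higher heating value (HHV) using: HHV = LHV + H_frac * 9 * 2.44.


HHV = LHV + H_frac * 9 * 2.44
= 33.3 + 0.1215 * 9 * 2.44
= 35.9681 MJ/kg

35.9681 MJ/kg


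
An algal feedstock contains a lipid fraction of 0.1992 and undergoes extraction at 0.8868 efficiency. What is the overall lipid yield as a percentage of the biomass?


Y = lipid_content * extraction_eff * 100
= 0.1992 * 0.8868 * 100
= 17.6651%

17.6651%


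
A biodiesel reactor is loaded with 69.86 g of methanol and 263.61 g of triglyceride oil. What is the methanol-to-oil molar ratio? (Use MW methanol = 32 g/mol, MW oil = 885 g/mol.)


Molar ratio = n_MeOH / n_oil = (MeOH/32) / (oil/885) = (MeOH * 885) / (32 * oil)
= (69.86 * 885) / (32 * 263.61)
= 7.3293

7.3293


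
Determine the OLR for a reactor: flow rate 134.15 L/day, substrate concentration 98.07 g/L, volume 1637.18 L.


OLR = Q * S / V
= 134.15 * 98.07 / 1637.18
= 8.0358 g/L/day

8.0358 g/L/day


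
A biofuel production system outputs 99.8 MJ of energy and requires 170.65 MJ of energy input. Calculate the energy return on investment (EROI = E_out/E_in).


EROI = E_out / E_in
= 99.8 / 170.65
= 0.5848

0.5848


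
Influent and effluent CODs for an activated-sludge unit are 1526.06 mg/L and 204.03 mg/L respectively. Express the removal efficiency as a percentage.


eta = (COD_in - COD_out) / COD_in * 100
= (1526.06 - 204.03) / 1526.06 * 100
= 86.6303%

86.6303%


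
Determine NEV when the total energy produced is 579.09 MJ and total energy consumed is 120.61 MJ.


NEV = E_out - E_in
= 579.09 - 120.61
= 458.4800 MJ

458.4800 MJ


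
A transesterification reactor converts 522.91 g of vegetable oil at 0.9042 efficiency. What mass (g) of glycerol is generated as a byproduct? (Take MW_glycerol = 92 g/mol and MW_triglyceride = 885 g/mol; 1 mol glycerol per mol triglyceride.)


glycerol = oil * conv * (92/885)
= 522.91 * 0.9042 * 92 / 885
= 49.1514 g

49.1514 g


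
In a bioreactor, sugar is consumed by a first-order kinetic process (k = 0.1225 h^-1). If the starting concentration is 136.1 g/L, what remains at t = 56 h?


S = S0 * exp(-k * t)
S = 136.1 * exp(-0.1225 * 56)
S = 0.1428 g/L

0.1428 g/L


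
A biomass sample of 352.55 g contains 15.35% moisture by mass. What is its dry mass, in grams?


Wd = Ww * (1 - MC/100)
= 352.55 * (1 - 15.35/100)
= 298.4336 g

298.4336 g


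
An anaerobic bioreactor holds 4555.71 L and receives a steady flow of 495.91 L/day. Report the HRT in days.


HRT = V / Q
= 4555.71 / 495.91
= 9.1866 days

9.1866 days


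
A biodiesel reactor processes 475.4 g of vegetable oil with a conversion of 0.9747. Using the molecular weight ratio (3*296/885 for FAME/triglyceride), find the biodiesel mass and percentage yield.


m_FAME = oil * conv * (3 * 296 / 885) = oil * conv * (888/885)
= 475.4 * 0.9747 * 888 / 885
= 464.9431 g
Y = m_FAME / oil * 100 = conv * (888/885) * 100
= 0.9747 * 888 / 885 * 100
= 97.80%

464.9431 g FAME; Y = 97.80%


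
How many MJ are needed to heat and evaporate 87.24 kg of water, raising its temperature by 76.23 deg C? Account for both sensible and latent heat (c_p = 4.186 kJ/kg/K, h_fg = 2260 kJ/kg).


E = m_water * (4.186 * dT + 2260) / 1000
= 87.24 * (4.186 * 76.23 + 2260) / 1000
= 225.0006 MJ

225.0006 MJ


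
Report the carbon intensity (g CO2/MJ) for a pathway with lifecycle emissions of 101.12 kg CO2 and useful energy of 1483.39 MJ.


CI = CO2 * 1000 / E
= 101.12 * 1000 / 1483.39
= 68.1682 g CO2/MJ

68.1682 g CO2/MJ


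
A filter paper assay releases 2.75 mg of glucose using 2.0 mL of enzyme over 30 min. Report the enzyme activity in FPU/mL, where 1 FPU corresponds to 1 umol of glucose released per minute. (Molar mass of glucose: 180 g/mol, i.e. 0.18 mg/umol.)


Activity = glucose_mg / (0.18 mg/umol * V_mL * t_min)
= 2.75 / (0.18 * 2.0 * 30)
= 0.2546 FPU/mL

0.2546 FPU/mL


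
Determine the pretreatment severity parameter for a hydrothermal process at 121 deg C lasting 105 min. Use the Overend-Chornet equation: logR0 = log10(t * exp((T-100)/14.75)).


logR0 = log10(t * exp((T - 100) / 14.75))
= log10(105 * exp((121 - 100) / 14.75))
= 2.6395

2.6395


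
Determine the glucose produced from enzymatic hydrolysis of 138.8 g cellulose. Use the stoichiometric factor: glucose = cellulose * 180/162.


glucose = cellulose * 180/162
= 138.8 * 180/162
= 154.2222 g

154.2222 g


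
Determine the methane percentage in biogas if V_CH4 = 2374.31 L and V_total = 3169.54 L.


CH4% = V_CH4 / V_total * 100
= 2374.31 / 3169.54 * 100
= 74.9102%

74.9102%


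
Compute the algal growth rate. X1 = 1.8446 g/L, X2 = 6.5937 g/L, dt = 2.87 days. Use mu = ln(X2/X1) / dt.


mu = ln(X2/X1) / dt
= ln(6.5937/1.8446) / 2.87
= 0.4439 per day

0.4439 per day


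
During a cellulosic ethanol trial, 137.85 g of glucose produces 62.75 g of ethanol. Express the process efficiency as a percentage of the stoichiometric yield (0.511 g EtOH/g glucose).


Fermentation efficiency = (actual / (0.511 * glucose)) * 100
= (62.75 / (0.511 * 137.85)) * 100
= 89.0812%

89.0812%


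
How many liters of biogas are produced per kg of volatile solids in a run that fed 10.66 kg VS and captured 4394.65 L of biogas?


Y = V / VS
= 4394.65 / 10.66
= 412.2561 L/kg VS

412.2561 L/kg VS


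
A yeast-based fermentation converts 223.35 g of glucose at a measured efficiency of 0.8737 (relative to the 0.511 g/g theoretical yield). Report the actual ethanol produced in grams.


Actual ethanol: m = 0.511 * 223.35 * 0.8737
m = 99.7170 g

99.7170 g


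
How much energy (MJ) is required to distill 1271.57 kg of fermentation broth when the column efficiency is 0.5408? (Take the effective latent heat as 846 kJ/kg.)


E = m * 846 / (eta * 1000)
= 1271.57 * 846 / (0.5408 * 1000)
= 1989.1794 MJ

1989.1794 MJ


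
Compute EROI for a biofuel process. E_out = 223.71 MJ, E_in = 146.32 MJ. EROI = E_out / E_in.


EROI = E_out / E_in
= 223.71 / 146.32
= 1.5289

1.5289


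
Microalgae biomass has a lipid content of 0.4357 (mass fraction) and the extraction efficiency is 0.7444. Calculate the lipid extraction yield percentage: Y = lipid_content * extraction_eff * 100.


Y = lipid_content * extraction_eff * 100
= 0.4357 * 0.7444 * 100
= 32.4335%

32.4335%


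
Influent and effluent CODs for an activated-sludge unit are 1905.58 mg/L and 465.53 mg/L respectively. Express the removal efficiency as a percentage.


eta = (COD_in - COD_out) / COD_in * 100
= (1905.58 - 465.53) / 1905.58 * 100
= 75.5702%

75.5702%


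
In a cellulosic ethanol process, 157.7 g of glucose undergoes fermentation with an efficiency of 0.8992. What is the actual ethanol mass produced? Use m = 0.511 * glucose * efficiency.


Actual ethanol: m = 0.511 * 157.7 * 0.8992
m = 72.4618 g

72.4618 g


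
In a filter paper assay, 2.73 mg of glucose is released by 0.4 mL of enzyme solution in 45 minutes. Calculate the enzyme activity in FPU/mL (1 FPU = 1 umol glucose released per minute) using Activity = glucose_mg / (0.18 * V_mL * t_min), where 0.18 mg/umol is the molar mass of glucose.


Activity = glucose_mg / (0.18 mg/umol * V_mL * t_min)
= 2.73 / (0.18 * 0.4 * 45)
= 0.8426 FPU/mL

0.8426 FPU/mL


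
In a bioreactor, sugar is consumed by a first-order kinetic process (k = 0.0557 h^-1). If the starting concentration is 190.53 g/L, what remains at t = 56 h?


S = S0 * exp(-k * t)
S = 190.53 * exp(-0.0557 * 56)
S = 8.4200 g/L

8.4200 g/L


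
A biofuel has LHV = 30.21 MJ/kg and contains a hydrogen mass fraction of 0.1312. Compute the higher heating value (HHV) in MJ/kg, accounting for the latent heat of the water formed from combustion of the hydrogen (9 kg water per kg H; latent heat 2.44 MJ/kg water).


HHV = LHV + H_frac * 9 * 2.44
= 30.21 + 0.1312 * 9 * 2.44
= 33.0912 MJ/kg

33.0912 MJ/kg


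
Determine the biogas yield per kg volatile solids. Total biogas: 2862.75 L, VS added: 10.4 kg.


Y = V / VS
= 2862.75 / 10.4
= 275.2644 L/kg VS

275.2644 L/kg VS


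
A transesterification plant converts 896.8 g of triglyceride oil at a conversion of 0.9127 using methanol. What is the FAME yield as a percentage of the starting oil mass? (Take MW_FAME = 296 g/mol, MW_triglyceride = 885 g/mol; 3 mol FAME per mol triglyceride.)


m_FAME = oil * conv * (3 * 296 / 885) = oil * conv * (888/885)
= 896.8 * 0.9127 * 888 / 885
= 821.2840 g
Y = m_FAME / oil * 100 = conv * (888/885) * 100
= 0.9127 * 888 / 885 * 100
= 91.58%

91.58%


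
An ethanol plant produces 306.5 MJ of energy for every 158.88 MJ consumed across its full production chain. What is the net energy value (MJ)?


NEV = E_out - E_in
= 306.5 - 158.88
= 147.6200 MJ

147.6200 MJ


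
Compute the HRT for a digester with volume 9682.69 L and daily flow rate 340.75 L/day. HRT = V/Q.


HRT = V / Q
= 9682.69 / 340.75
= 28.4158 days

28.4158 days


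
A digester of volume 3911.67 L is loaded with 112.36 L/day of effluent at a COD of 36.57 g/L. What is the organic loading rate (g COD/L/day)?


OLR = Q * S / V
= 112.36 * 36.57 / 3911.67
= 1.0504 g/L/day

1.0504 g/L/day


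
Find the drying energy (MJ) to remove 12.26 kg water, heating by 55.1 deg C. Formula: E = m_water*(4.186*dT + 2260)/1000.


E = m_water * (4.186 * dT + 2260) / 1000
= 12.26 * (4.186 * 55.1 + 2260) / 1000
= 30.5354 MJ

30.5354 MJ


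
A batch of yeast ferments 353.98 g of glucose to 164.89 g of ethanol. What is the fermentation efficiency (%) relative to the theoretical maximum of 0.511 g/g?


Fermentation efficiency = (actual / (0.511 * glucose)) * 100
= (164.89 / (0.511 * 353.98)) * 100
= 91.1580%

91.1580%
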